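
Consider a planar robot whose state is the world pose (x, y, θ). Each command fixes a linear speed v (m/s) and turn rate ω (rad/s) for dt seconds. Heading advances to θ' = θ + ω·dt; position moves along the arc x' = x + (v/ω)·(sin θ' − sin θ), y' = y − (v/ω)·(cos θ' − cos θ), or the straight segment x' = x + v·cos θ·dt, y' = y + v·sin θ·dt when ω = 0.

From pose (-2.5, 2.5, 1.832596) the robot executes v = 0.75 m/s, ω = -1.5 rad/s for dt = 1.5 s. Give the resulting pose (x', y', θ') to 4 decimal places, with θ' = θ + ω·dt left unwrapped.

θ' = 1.8326 + -1.5·1.5 = -0.4174
R = v/ω = 0.75/-1.5 = -0.5000
x' = -2.5 + -0.5000·(sin -0.4174 − sin 1.8326) = -1.8143
y' = 2.5 − -0.5000·(cos -0.4174 − cos 1.8326) = 3.0865

(-1.8143, 3.0865, -0.4174)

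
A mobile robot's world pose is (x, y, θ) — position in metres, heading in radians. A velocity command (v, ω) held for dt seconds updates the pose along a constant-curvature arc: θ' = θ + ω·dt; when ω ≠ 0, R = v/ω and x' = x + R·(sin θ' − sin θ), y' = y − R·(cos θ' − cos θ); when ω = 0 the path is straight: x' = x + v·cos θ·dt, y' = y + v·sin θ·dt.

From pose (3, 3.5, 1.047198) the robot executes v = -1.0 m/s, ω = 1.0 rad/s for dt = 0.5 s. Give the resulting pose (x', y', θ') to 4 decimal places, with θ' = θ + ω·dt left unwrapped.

θ' = 1.0472 + 1.0·0.5 = 1.5472
R = v/ω = -1.0/1.0 = -1.0000
x' = 3 + -1.0000·(sin 1.5472 − sin 1.0472) = 2.8663
y' = 3.5 − -1.0000·(cos 1.5472 − cos 1.0472) = 3.0236

(2.8663, 3.0236, 1.5472)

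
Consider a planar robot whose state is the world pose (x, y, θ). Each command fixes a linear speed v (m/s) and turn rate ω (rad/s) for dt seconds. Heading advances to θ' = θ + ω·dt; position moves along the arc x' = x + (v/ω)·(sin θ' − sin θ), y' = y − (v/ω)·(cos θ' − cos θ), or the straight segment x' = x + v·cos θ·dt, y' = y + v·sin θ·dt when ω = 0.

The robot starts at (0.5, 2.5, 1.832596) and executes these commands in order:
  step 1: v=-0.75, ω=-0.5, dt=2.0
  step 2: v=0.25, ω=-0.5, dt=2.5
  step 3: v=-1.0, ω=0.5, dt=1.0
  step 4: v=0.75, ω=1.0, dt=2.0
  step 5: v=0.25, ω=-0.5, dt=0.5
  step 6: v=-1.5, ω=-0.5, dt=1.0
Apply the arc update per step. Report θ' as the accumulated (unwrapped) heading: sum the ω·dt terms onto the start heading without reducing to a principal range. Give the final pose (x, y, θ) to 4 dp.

step 1: θ'=0.8326 (R=1.5000) → pose (0.1606, 1.1023, 0.8326)
step 2: θ'=-0.4174 (R=-0.5000) → pose (0.7332, 1.2229, -0.4174)
step 3: θ'=0.0826 (R=-2.0000) → pose (-0.2426, 1.3878, 0.0826)
step 4: θ'=2.0826 (R=0.7500) → pose (0.3494, 2.5026, 2.0826)
step 5: θ'=1.8326 (R=-0.5000) → pose (0.3024, 2.6180, 1.8326)
step 6: θ'=1.3326 (R=3.0000) → pose (0.3199, 1.1337, 1.3326)

(0.3199, 1.1337, 1.3326)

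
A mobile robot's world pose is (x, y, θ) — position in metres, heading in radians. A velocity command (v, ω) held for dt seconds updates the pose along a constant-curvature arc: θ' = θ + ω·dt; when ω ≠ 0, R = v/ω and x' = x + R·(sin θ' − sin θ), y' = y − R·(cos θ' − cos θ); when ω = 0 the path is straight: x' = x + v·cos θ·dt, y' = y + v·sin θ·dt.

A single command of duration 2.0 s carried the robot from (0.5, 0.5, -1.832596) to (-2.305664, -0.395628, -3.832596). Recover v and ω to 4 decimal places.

Δθ = -3.832596 − -1.832596 = -2.000000
ω = Δθ/dt = -2.000000/2.0 = -1.0000
R = Δx/(sin θ' − sin θ) = -1.7500
v = R·ω = -1.7500·-1.0000 = 1.7500

v = 1.7500, ω = -1.0000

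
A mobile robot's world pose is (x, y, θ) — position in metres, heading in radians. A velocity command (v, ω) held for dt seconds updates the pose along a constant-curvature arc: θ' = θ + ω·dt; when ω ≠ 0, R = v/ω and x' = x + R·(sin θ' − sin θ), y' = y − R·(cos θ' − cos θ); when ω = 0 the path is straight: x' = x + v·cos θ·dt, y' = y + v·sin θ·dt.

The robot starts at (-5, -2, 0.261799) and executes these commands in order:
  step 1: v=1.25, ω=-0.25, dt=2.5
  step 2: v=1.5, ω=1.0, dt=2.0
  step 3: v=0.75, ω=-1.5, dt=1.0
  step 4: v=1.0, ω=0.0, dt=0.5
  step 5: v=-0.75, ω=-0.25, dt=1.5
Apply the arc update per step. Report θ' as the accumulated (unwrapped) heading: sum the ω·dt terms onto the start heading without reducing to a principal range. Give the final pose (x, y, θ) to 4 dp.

(-0.0909, -0.0016, -0.2382)

step 1: θ'=-0.3632 (R=-5.0000) → pose (-1.9296, -2.1558, -0.3632)
step 2: θ'=1.6368 (R=1.5000) → pose (0.1001, -0.6547, 1.6368)
step 3: θ'=0.1368 (R=-0.5000) → pose (0.5308, -0.1264, 0.1368)
step 4: θ'=0.1368 (straight) → pose (1.0261, -0.0582, 0.1368)
step 5: θ'=-0.2382 (R=3.0000) → pose (-0.0909, -0.0016, -0.2382)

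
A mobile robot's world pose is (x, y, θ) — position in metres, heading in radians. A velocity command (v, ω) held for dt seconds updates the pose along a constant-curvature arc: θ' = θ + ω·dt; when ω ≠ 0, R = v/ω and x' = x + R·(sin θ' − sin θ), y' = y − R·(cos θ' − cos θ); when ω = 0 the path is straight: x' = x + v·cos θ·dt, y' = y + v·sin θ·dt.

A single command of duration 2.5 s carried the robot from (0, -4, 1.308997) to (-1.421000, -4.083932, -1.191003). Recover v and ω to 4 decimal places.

Δθ = -1.191003 − 1.308997 = -2.500000
ω = Δθ/dt = -2.500000/2.5 = -1.0000
R = Δx/(sin θ' − sin θ) = 0.7500
v = R·ω = 0.7500·-1.0000 = -0.7500

v = -0.7500, ω = -1.0000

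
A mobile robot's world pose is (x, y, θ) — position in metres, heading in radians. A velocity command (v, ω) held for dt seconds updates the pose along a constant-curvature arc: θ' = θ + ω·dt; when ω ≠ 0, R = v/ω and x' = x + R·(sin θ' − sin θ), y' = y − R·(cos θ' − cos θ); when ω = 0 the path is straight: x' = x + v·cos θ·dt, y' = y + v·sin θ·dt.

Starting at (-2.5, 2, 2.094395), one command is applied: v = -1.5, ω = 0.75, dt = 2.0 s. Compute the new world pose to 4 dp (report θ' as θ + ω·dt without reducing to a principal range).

θ' = 2.0944 + 0.75·2.0 = 3.5944
R = v/ω = -1.5/0.75 = -2.0000
x' = -2.5 + -2.0000·(sin 3.5944 − sin 2.0944) = 0.1070
y' = 2 − -2.0000·(cos 3.5944 − cos 2.0944) = 1.2016

(0.1070, 1.2016, 3.5944)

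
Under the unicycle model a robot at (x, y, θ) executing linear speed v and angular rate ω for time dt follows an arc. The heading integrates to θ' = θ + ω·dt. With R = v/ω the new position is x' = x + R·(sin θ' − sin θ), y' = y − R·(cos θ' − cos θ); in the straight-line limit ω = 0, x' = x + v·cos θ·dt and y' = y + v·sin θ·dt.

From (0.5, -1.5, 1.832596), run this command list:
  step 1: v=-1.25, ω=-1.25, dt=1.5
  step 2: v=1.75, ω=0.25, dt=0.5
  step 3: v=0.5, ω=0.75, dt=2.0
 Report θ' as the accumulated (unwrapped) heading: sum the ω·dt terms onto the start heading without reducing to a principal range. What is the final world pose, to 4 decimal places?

(0.9776, -2.0681, 1.5826)

step 1: θ'=-0.0424 (R=1.0000) → pose (-0.5083, -2.7579, -0.0424)
step 2: θ'=0.0826 (R=7.0000) → pose (0.3659, -2.7403, 0.0826)
step 3: θ'=1.5826 (R=0.6667) → pose (0.9776, -2.0681, 1.5826)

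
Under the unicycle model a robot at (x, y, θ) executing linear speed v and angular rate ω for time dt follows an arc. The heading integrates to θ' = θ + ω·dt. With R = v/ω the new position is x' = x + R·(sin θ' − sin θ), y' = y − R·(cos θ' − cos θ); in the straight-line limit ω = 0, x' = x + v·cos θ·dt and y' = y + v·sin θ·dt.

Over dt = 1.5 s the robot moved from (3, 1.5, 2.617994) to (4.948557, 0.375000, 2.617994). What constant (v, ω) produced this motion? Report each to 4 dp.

v = -1.5000, ω = 0.0000

Δθ = 2.617994 − 2.617994 = 0.000000
ω = Δθ/dt = 0.000000/1.5 = 0.0000
ω = 0 → v = (Δx·cos θ + Δy·sin θ)/dt = -1.5000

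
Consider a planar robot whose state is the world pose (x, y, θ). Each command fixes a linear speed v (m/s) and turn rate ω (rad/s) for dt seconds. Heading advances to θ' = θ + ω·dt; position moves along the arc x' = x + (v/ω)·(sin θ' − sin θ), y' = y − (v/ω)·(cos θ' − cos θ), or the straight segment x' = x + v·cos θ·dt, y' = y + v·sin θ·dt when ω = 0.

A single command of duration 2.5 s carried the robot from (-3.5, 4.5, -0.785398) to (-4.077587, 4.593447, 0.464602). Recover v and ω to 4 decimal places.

v = -0.2500, ω = 0.5000

Δθ = 0.464602 − -0.785398 = 1.250000
ω = Δθ/dt = 1.250000/2.5 = 0.5000
R = Δx/(sin θ' − sin θ) = -0.5000
v = R·ω = -0.5000·0.5000 = -0.2500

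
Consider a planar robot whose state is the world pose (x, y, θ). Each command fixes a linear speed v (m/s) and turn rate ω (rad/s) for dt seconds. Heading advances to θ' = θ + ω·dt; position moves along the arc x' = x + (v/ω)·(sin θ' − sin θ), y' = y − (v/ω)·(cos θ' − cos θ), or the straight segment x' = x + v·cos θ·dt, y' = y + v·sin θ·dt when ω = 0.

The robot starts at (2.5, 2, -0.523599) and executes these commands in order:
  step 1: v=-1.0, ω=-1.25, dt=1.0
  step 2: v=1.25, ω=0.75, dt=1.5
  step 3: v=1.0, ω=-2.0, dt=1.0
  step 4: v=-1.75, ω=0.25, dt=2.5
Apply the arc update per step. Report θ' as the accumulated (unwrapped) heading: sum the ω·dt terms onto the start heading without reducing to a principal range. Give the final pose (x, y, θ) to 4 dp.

(5.6584, 3.4551, -2.0236)

step 1: θ'=-1.7736 (R=0.8000) → pose (2.1164, 2.8540, -1.7736)
step 2: θ'=-0.6486 (R=1.6667) → pose (2.7421, 1.1900, -0.6486)
step 3: θ'=-2.6486 (R=-0.5000) → pose (2.6767, 0.3511, -2.6486)
step 4: θ'=-2.0236 (R=-7.0000) → pose (5.6584, 3.4551, -2.0236)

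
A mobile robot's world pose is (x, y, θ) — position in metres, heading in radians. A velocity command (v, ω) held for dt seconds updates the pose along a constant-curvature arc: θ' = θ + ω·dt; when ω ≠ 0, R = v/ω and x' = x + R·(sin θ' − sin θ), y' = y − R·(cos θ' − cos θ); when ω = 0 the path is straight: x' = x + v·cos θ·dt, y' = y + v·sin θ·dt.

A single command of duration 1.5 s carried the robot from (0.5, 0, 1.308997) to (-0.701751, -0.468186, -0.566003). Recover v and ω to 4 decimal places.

v = -1.0000, ω = -1.2500

Δθ = -0.566003 − 1.308997 = -1.875000
ω = Δθ/dt = -1.875000/1.5 = -1.2500
R = Δx/(sin θ' − sin θ) = 0.8000
v = R·ω = 0.8000·-1.2500 = -1.0000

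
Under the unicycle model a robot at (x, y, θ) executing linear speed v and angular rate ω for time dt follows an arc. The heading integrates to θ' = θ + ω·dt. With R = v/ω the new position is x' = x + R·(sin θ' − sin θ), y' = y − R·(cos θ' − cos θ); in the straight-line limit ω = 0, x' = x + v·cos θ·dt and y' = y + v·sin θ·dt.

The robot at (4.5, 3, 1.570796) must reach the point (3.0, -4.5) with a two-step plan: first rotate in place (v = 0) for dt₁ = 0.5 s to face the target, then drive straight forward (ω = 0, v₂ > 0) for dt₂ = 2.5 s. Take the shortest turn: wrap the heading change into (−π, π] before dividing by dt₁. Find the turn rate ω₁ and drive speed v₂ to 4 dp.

heading to target = atan2(-4.5−3, 3−4.5) = -1.7682
Δθ = wrap(-1.7682 − 1.5708) = 2.9442; ω₁ = Δθ/dt₁ = 5.8884
distance = √((3−4.5)² + (-4.5−3)²) = 7.6485; v₂ = distance/dt₂ = 3.0594

ω₁ = 5.8884, v₂ = 3.0594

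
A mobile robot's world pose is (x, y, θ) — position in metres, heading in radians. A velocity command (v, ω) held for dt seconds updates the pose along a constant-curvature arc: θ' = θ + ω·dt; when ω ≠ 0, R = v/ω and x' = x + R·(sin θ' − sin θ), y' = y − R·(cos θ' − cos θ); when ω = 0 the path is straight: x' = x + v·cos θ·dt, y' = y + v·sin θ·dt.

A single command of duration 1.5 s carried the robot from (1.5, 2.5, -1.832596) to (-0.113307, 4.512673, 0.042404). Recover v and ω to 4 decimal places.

v = -2.0000, ω = 1.2500

Δθ = 0.042404 − -1.832596 = 1.875000
ω = Δθ/dt = 1.875000/1.5 = 1.2500
R = −Δy/(cos θ' − cos θ) = -1.6000
v = R·ω = -1.6000·1.2500 = -2.0000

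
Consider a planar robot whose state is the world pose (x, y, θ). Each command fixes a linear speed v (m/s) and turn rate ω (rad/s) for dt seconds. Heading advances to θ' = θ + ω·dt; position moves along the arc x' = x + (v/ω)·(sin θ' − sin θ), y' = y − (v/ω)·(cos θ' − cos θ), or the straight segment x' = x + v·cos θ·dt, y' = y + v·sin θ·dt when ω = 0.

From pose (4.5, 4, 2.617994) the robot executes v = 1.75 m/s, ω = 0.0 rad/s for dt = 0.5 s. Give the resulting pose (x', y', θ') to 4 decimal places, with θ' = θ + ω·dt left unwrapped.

θ' = 2.6180 + 0.0·0.5 = 2.6180
ω = 0 → straight: x' = 4.5 + 1.75·cos(2.6180)·0.5 = 3.7422
y' = 4 + 1.75·sin(2.6180)·0.5 = 4.4375

(3.7422, 4.4375, 2.6180)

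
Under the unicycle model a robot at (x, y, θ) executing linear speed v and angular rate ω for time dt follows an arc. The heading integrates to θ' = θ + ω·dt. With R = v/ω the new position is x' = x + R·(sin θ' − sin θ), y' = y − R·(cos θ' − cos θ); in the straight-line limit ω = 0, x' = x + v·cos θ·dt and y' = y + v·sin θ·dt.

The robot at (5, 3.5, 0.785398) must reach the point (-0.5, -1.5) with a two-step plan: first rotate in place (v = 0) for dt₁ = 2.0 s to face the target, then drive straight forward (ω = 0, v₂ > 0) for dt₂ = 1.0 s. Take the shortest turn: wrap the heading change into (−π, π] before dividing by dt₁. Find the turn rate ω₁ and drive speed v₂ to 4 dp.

heading to target = atan2(-1.5−3.5, -0.5−5) = -2.4038
Δθ = wrap(-2.4038 − 0.7854) = 3.0940; ω₁ = Δθ/dt₁ = 1.5470
distance = √((-0.5−5)² + (-1.5−3.5)²) = 7.4330; v₂ = distance/dt₂ = 7.4330

ω₁ = 1.5470, v₂ = 7.4330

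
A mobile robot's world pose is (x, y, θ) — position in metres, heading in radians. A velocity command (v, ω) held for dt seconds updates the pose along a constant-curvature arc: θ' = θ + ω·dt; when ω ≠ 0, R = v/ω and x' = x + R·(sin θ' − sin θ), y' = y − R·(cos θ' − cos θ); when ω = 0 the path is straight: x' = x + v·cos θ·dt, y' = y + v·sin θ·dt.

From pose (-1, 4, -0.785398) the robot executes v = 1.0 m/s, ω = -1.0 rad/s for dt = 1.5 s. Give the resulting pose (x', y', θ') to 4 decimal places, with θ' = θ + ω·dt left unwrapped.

θ' = -0.7854 + -1.0·1.5 = -2.2854
R = v/ω = 1.0/-1.0 = -1.0000
x' = -1 + -1.0000·(sin -2.2854 − sin -0.7854) = -0.9518
y' = 4 − -1.0000·(cos -2.2854 − cos -0.7854) = 2.6376

(-0.9518, 2.6376, -2.2854)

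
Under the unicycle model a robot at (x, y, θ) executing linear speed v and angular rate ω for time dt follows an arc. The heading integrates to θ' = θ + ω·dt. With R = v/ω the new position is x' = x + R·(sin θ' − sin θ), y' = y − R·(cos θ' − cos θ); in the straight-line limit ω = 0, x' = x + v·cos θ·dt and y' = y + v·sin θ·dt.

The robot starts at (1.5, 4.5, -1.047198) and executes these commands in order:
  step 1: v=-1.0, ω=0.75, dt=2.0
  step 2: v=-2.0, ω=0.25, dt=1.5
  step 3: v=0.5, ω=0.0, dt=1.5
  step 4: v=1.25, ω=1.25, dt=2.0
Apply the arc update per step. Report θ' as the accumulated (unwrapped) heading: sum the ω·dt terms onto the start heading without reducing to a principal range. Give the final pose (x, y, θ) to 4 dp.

step 1: θ'=0.4528 (R=-1.3333) → pose (-0.2380, 5.0323, 0.4528)
step 2: θ'=0.8278 (R=-8.0000) → pose (-2.6297, 3.2505, 0.8278)
step 3: θ'=0.8278 (straight) → pose (-2.1223, 3.8028, 0.8278)
step 4: θ'=3.3278 (R=1.0000) → pose (-3.0439, 5.4620, 3.3278)

(-3.0439, 5.4620, 3.3278)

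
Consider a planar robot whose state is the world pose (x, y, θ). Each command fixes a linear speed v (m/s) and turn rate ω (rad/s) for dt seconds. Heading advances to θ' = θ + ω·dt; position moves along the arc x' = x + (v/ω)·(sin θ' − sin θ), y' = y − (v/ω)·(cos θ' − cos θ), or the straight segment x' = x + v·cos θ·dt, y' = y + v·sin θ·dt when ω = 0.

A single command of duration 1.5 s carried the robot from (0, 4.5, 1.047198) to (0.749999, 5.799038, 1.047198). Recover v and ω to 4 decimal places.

Δθ = 1.047198 − 1.047198 = 0.000000
ω = Δθ/dt = 0.000000/1.5 = 0.0000
ω = 0 → v = (Δx·cos θ + Δy·sin θ)/dt = 1.0000

v = 1.0000, ω = 0.0000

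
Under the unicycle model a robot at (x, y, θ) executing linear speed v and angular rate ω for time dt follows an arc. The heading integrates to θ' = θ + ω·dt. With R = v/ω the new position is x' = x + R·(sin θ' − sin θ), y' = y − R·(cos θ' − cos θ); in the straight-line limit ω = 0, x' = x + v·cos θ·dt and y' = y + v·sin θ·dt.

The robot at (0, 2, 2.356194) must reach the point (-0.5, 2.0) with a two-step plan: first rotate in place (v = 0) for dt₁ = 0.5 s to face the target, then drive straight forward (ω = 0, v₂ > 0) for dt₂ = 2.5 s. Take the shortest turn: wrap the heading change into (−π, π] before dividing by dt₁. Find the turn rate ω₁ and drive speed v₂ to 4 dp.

ω₁ = 1.5708, v₂ = 0.2000

heading to target = atan2(2−2, -0.5−0) = 3.1416
Δθ = wrap(3.1416 − 2.3562) = 0.7854; ω₁ = Δθ/dt₁ = 1.5708
distance = √((-0.5−0)² + (2−2)²) = 0.5000; v₂ = distance/dt₂ = 0.2000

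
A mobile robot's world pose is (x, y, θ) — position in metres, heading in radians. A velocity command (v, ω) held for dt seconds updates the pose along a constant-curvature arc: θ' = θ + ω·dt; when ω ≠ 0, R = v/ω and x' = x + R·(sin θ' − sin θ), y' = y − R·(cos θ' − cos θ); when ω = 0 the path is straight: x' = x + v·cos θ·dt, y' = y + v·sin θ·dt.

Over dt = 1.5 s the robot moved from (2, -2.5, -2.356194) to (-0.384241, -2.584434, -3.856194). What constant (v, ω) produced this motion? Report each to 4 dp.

v = 1.7500, ω = -1.0000

Δθ = -3.856194 − -2.356194 = -1.500000
ω = Δθ/dt = -1.500000/1.5 = -1.0000
R = Δx/(sin θ' − sin θ) = -1.7500
v = R·ω = -1.7500·-1.0000 = 1.7500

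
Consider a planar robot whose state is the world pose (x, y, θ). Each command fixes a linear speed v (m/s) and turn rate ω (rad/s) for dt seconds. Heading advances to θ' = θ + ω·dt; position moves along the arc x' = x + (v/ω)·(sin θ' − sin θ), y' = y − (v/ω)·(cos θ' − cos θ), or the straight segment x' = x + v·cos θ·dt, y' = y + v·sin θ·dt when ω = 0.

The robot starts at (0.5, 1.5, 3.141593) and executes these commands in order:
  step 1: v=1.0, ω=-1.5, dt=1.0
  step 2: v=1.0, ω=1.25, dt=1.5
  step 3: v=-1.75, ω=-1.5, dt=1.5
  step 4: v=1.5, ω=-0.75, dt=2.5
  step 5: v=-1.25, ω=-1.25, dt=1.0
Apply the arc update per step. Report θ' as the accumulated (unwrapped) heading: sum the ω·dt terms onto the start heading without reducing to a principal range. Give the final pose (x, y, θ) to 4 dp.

(2.9483, 3.5186, -1.8584)

step 1: θ'=1.6416 (R=-0.6667) → pose (-0.1650, 2.1195, 1.6416)
step 2: θ'=3.5166 (R=0.8000) → pose (-1.2560, 2.8073, 3.5166)
step 3: θ'=1.2666 (R=1.1667) → pose (0.2844, 1.3723, 1.2666)
step 4: θ'=-0.6084 (R=-2.0000) → pose (3.3357, 2.4143, -0.6084)
step 5: θ'=-1.8584 (R=1.0000) → pose (2.9483, 3.5186, -1.8584)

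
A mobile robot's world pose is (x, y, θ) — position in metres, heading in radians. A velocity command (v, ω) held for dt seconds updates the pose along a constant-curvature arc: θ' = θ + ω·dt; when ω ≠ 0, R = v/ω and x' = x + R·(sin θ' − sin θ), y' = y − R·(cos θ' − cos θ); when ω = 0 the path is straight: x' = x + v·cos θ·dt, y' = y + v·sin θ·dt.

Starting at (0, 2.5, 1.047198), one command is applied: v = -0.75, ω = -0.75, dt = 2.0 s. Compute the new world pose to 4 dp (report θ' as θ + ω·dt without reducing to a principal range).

θ' = 1.0472 + -0.75·2.0 = -0.4528
R = v/ω = -0.75/-0.75 = 1.0000
x' = 0 + 1.0000·(sin -0.4528 − sin 1.0472) = -1.3035
y' = 2.5 − 1.0000·(cos -0.4528 − cos 1.0472) = 2.1008

(-1.3035, 2.1008, -0.4528)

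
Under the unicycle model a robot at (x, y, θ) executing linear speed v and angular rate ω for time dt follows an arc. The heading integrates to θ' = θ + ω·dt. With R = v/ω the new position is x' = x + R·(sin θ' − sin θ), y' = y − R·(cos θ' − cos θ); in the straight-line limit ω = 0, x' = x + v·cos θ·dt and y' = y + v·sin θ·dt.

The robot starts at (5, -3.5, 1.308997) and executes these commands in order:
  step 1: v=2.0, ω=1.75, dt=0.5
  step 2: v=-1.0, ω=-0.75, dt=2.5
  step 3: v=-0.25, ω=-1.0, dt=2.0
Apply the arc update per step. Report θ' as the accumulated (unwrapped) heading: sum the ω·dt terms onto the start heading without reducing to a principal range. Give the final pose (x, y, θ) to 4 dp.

step 1: θ'=2.1840 (R=1.1429) → pose (4.8307, -2.5465, 2.1840)
step 2: θ'=0.3090 (R=1.3333) → pose (4.1458, -4.5840, 0.3090)
step 3: θ'=-1.6910 (R=0.2500) → pose (3.8216, -4.3159, -1.6910)

(3.8216, -4.3159, -1.6910)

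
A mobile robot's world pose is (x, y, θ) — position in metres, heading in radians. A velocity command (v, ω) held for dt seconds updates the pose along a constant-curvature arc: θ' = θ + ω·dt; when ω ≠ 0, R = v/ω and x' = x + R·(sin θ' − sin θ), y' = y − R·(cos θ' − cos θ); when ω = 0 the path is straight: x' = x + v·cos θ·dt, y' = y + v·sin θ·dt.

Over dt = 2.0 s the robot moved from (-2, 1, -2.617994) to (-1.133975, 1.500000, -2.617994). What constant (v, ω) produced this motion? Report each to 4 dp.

v = -0.5000, ω = 0.0000

Δθ = -2.617994 − -2.617994 = 0.000000
ω = Δθ/dt = 0.000000/2.0 = 0.0000
ω = 0 → v = (Δx·cos θ + Δy·sin θ)/dt = -0.5000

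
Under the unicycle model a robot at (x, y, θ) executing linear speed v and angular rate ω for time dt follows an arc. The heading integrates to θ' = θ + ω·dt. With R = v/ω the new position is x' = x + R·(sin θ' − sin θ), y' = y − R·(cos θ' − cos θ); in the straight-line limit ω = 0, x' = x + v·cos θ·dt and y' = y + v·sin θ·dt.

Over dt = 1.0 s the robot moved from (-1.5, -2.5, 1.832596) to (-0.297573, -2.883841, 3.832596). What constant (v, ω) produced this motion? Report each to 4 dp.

Δθ = 3.832596 − 1.832596 = 2.000000
ω = Δθ/dt = 2.000000/1.0 = 2.0000
R = Δx/(sin θ' − sin θ) = -0.7500
v = R·ω = -0.7500·2.0000 = -1.5000

v = -1.5000, ω = 2.0000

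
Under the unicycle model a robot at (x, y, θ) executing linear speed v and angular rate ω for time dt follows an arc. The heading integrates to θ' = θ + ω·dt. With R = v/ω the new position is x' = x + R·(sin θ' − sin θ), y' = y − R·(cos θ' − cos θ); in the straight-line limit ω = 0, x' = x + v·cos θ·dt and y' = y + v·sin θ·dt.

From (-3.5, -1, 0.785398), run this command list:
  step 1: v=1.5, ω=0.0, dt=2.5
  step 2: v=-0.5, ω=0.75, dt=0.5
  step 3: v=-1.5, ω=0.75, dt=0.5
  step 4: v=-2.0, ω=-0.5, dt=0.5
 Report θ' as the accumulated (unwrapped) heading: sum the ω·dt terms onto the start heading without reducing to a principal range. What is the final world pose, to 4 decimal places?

(-1.3124, -0.2655, 1.2854)

step 1: θ'=0.7854 (straight) → pose (-0.8483, 1.6516, 0.7854)
step 2: θ'=1.1604 (R=-0.6667) → pose (-0.9883, 1.4462, 1.1604)
step 3: θ'=1.5354 (R=-2.0000) → pose (-1.1531, 0.7191, 1.5354)
step 4: θ'=1.2854 (R=4.0000) → pose (-1.3124, -0.2655, 1.2854)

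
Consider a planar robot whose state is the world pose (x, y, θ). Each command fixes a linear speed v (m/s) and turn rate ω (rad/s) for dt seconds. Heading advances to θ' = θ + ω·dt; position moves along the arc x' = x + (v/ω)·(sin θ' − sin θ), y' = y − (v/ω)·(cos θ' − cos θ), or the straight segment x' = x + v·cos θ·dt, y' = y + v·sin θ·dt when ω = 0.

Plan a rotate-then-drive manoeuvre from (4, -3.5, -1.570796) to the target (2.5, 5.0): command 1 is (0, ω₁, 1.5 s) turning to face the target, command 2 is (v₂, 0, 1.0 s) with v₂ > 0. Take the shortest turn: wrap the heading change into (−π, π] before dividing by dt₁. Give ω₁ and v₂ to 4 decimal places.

heading to target = atan2(5−-3.5, 2.5−4) = 1.7455
Δθ = wrap(1.7455 − -1.5708) = -2.9669; ω₁ = Δθ/dt₁ = -1.9779
distance = √((2.5−4)² + (5−-3.5)²) = 8.6313; v₂ = distance/dt₂ = 8.6313

ω₁ = -1.9779, v₂ = 8.6313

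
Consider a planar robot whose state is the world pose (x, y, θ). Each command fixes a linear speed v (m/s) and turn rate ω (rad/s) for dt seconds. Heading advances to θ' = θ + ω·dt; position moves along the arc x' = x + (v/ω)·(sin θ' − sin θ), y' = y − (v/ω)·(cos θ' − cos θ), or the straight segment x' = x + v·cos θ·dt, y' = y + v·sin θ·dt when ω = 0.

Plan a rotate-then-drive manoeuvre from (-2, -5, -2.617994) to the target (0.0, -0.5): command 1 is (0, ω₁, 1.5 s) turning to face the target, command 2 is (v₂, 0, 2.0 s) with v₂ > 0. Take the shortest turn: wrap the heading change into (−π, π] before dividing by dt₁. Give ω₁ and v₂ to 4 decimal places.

ω₁ = -1.6751, v₂ = 2.4622

heading to target = atan2(-0.5−-5, 0−-2) = 1.1526
Δθ = wrap(1.1526 − -2.6180) = -2.5126; ω₁ = Δθ/dt₁ = -1.6751
distance = √((0−-2)² + (-0.5−-5)²) = 4.9244; v₂ = distance/dt₂ = 2.4622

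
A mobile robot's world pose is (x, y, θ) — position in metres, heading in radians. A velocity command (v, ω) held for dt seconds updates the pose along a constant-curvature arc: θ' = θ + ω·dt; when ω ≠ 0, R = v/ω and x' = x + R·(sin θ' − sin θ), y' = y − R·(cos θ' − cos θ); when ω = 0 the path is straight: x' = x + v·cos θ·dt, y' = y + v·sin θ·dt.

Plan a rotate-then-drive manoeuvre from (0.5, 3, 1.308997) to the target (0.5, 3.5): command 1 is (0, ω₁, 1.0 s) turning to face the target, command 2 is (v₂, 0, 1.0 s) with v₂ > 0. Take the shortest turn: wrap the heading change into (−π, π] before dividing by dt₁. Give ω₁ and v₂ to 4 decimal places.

ω₁ = 0.2618, v₂ = 0.5000

heading to target = atan2(3.5−3, 0.5−0.5) = 1.5708
Δθ = wrap(1.5708 − 1.3090) = 0.2618; ω₁ = Δθ/dt₁ = 0.2618
distance = √((0.5−0.5)² + (3.5−3)²) = 0.5000; v₂ = distance/dt₂ = 0.5000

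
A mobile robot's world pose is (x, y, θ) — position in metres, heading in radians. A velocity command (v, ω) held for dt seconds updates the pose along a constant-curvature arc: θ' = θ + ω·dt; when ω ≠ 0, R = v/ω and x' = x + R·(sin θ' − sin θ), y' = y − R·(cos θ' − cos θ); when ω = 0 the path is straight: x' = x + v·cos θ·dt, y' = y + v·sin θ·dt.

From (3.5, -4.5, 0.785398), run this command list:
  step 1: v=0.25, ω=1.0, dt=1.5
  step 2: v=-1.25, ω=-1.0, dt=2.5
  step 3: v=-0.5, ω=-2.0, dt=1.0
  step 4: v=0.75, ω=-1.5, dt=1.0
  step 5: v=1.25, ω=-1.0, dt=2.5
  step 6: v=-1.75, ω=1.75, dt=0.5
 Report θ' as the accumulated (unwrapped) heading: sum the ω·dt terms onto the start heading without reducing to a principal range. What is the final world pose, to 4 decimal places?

step 1: θ'=2.2854 (R=0.2500) → pose (3.5121, -4.1594, 2.2854)
step 2: θ'=-0.2146 (R=1.2500) → pose (2.3017, -6.1999, -0.2146)
step 3: θ'=-2.2146 (R=0.2500) → pose (2.1550, -5.8055, -2.2146)
step 4: θ'=-3.7146 (R=-0.5000) → pose (1.4840, -5.9256, -3.7146)
step 5: θ'=-6.2146 (R=-1.2500) → pose (2.0760, -3.6282, -6.2146)
step 6: θ'=-5.3396 (R=-1.0000) → pose (1.3349, -4.0389, -5.3396)

(1.3349, -4.0389, -5.3396)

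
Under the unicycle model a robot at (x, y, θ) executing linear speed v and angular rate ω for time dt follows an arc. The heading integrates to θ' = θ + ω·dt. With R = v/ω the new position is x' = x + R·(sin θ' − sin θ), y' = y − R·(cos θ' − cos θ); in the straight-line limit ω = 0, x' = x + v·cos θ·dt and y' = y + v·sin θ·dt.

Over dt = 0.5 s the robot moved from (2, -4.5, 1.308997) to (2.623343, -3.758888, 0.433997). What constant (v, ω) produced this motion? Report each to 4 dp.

Δθ = 0.433997 − 1.308997 = -0.875000
ω = Δθ/dt = -0.875000/0.5 = -1.7500
R = −Δy/(cos θ' − cos θ) = -1.1429
v = R·ω = -1.1429·-1.7500 = 2.0000

v = 2.0000, ω = -1.7500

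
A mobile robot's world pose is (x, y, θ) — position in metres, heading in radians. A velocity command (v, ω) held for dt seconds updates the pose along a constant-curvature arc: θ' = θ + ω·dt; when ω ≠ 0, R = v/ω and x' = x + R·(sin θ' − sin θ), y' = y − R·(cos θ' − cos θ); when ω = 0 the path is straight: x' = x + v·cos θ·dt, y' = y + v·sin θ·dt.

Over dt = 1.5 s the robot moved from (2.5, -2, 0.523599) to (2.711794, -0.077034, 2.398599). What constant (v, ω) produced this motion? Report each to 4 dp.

v = 1.5000, ω = 1.2500

Δθ = 2.398599 − 0.523599 = 1.875000
ω = Δθ/dt = 1.875000/1.5 = 1.2500
R = −Δy/(cos θ' − cos θ) = 1.2000
v = R·ω = 1.2000·1.2500 = 1.5000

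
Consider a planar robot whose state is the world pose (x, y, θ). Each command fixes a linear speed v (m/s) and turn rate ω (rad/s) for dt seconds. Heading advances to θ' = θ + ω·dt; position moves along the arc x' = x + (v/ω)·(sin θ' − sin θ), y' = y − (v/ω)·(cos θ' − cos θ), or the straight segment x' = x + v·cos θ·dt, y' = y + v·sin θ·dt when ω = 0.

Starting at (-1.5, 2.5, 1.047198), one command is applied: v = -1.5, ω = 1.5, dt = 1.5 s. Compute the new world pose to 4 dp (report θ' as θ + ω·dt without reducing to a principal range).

(-0.4790, 1.0121, 3.2972)

θ' = 1.0472 + 1.5·1.5 = 3.2972
R = v/ω = -1.5/1.5 = -1.0000
x' = -1.5 + -1.0000·(sin 3.2972 − sin 1.0472) = -0.4790
y' = 2.5 − -1.0000·(cos 3.2972 − cos 1.0472) = 1.0121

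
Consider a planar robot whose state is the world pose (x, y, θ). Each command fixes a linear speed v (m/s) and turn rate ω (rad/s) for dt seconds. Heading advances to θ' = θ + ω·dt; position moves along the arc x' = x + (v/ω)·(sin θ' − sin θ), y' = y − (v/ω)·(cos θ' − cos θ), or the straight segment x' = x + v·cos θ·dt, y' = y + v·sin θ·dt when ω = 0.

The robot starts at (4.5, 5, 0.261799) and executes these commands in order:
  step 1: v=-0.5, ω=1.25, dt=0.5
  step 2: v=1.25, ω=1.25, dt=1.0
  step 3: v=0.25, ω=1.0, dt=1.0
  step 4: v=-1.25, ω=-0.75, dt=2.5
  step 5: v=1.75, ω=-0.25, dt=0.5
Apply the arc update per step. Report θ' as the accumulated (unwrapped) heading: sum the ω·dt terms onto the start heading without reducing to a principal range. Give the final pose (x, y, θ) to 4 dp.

step 1: θ'=0.8868 (R=-0.4000) → pose (4.2935, 4.8664, 0.8868)
step 2: θ'=2.1368 (R=1.0000) → pose (4.3625, 6.0345, 2.1368)
step 3: θ'=3.1368 (R=0.2500) → pose (4.1527, 6.1505, 3.1368)
step 4: θ'=1.2618 (R=1.6667) → pose (5.7324, 3.9770, 1.2618)
step 5: θ'=1.1368 (R=-7.0000) → pose (6.0499, 4.7918, 1.1368)

(6.0499, 4.7918, 1.1368)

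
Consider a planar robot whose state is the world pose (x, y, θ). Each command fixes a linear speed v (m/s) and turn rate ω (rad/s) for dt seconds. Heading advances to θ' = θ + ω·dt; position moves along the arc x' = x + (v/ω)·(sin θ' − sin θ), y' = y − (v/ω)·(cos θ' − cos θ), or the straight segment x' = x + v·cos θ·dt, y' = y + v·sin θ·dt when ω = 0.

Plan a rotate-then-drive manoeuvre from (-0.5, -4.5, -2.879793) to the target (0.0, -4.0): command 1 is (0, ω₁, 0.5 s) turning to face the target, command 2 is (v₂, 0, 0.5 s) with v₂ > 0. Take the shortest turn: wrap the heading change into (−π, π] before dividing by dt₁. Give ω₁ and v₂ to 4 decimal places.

heading to target = atan2(-4−-4.5, 0−-0.5) = 0.7854
Δθ = wrap(0.7854 − -2.8798) = -2.6180; ω₁ = Δθ/dt₁ = -5.2360
distance = √((0−-0.5)² + (-4−-4.5)²) = 0.7071; v₂ = distance/dt₂ = 1.4142

ω₁ = -5.2360, v₂ = 1.4142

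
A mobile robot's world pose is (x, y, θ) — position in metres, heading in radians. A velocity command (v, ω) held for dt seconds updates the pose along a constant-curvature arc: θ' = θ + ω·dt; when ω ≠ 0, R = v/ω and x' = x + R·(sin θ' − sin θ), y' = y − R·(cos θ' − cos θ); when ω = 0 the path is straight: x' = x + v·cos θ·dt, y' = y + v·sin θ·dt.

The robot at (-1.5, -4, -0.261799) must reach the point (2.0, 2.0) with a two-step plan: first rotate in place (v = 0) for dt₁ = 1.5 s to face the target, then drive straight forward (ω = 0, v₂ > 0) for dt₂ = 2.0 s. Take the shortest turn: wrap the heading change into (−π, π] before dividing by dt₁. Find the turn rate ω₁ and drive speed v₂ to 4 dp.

ω₁ = 0.8697, v₂ = 3.4731

heading to target = atan2(2−-4, 2−-1.5) = 1.0427
Δθ = wrap(1.0427 − -0.2618) = 1.3045; ω₁ = Δθ/dt₁ = 0.8697
distance = √((2−-1.5)² + (2−-4)²) = 6.9462; v₂ = distance/dt₂ = 3.4731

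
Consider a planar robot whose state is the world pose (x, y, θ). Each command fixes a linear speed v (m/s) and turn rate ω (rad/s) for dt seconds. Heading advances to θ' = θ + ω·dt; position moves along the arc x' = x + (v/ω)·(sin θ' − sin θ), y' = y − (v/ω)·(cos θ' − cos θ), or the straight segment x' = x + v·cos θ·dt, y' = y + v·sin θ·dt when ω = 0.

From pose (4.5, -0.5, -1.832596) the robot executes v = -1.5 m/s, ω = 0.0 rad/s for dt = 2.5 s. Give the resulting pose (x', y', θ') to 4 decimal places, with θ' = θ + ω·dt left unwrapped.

θ' = -1.8326 + 0.0·2.5 = -1.8326
ω = 0 → straight: x' = 4.5 + -1.5·cos(-1.8326)·2.5 = 5.4706
y' = -0.5 + -1.5·sin(-1.8326)·2.5 = 3.1222

(5.4706, 3.1222, -1.8326)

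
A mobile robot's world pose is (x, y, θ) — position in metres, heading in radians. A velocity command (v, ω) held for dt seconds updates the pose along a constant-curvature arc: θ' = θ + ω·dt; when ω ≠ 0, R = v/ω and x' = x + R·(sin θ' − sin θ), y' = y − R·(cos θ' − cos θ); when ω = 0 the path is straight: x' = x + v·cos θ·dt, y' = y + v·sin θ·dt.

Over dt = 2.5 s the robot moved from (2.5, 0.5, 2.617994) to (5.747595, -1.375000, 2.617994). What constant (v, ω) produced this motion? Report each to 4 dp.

v = -1.5000, ω = 0.0000

Δθ = 2.617994 − 2.617994 = 0.000000
ω = Δθ/dt = 0.000000/2.5 = 0.0000
ω = 0 → v = (Δx·cos θ + Δy·sin θ)/dt = -1.5000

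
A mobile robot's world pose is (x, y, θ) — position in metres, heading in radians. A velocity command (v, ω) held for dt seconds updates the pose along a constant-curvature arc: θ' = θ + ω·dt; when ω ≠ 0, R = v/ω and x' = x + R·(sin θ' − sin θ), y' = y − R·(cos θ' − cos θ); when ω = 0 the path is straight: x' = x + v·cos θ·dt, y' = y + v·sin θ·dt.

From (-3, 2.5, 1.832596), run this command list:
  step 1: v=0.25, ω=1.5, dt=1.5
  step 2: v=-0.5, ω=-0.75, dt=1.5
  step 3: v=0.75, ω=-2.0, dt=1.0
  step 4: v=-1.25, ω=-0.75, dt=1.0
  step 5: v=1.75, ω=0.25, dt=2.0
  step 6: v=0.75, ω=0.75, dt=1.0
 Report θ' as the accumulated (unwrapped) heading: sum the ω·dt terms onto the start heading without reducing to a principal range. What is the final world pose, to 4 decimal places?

step 1: θ'=4.0826 (R=0.1667) → pose (-3.2957, 2.5550, 4.0826)
step 2: θ'=2.9576 (R=0.6667) → pose (-2.6349, 2.8178, 2.9576)
step 3: θ'=0.9576 (R=-0.3750) → pose (-2.8730, 3.4023, 0.9576)
step 4: θ'=0.2076 (R=1.6667) → pose (-3.8925, 2.7305, 0.2076)
step 5: θ'=0.7076 (R=7.0000) → pose (-0.7852, 4.2607, 0.7076)
step 6: θ'=1.4576 (R=1.0000) → pose (-0.4416, 4.9077, 1.4576)

(-0.4416, 4.9077, 1.4576)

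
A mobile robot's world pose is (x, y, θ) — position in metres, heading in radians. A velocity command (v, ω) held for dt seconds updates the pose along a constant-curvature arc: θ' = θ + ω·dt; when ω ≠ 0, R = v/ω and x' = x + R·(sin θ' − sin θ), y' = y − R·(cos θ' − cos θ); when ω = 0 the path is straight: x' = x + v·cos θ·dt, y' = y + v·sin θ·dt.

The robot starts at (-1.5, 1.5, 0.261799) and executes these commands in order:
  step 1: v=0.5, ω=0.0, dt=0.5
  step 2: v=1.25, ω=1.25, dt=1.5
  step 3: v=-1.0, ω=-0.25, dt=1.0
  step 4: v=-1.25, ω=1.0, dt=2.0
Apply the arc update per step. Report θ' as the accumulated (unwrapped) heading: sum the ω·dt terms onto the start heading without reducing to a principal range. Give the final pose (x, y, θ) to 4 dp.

(1.7882, 1.6347, 3.8868)

step 1: θ'=0.2618 (straight) → pose (-1.2585, 1.5647, 0.2618)
step 2: θ'=2.1368 (R=1.0000) → pose (-0.6733, 3.0669, 2.1368)
step 3: θ'=1.8868 (R=4.0000) → pose (-0.2476, 2.1649, 1.8868)
step 4: θ'=3.8868 (R=-1.2500) → pose (1.7882, 1.6347, 3.8868)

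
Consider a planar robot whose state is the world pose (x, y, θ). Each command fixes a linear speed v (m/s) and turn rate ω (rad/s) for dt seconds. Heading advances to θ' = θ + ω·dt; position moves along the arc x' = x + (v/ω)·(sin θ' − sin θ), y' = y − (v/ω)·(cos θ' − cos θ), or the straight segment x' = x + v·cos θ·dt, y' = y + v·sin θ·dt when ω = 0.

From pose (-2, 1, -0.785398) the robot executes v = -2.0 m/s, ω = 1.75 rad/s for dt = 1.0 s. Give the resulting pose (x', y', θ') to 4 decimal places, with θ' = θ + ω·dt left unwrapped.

(-3.7473, 0.8430, 0.9646)

θ' = -0.7854 + 1.75·1.0 = 0.9646
R = v/ω = -2.0/1.75 = -1.1429
x' = -2 + -1.1429·(sin 0.9646 − sin -0.7854) = -3.7473
y' = 1 − -1.1429·(cos 0.9646 − cos -0.7854) = 0.8430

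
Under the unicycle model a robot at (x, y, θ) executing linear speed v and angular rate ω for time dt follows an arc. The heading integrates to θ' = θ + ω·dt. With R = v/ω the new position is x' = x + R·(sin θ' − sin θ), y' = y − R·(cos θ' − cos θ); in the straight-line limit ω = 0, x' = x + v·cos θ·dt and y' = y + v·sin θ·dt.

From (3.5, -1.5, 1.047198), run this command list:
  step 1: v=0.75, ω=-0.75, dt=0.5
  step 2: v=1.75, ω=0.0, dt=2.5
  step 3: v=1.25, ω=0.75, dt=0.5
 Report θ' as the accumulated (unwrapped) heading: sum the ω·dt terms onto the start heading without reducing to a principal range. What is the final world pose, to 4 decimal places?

(7.5721, 1.9776, 1.0472)

step 1: θ'=0.6722 (R=-1.0000) → pose (3.7433, -1.2175, 0.6722)
step 2: θ'=0.6722 (straight) → pose (7.1666, 1.5068, 0.6722)
step 3: θ'=1.0472 (R=1.6667) → pose (7.5721, 1.9776, 1.0472)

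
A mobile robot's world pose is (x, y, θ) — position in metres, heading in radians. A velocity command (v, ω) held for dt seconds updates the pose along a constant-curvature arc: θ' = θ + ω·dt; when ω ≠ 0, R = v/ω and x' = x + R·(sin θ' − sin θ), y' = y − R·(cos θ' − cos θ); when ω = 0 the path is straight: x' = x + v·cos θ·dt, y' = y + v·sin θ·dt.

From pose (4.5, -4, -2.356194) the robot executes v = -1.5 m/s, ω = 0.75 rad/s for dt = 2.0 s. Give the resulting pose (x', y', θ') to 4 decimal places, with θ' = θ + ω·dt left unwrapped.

(4.5965, -1.2752, -0.8562)

θ' = -2.3562 + 0.75·2.0 = -0.8562
R = v/ω = -1.5/0.75 = -2.0000
x' = 4.5 + -2.0000·(sin -0.8562 − sin -2.3562) = 4.5965
y' = -4 − -2.0000·(cos -0.8562 − cos -2.3562) = -1.2752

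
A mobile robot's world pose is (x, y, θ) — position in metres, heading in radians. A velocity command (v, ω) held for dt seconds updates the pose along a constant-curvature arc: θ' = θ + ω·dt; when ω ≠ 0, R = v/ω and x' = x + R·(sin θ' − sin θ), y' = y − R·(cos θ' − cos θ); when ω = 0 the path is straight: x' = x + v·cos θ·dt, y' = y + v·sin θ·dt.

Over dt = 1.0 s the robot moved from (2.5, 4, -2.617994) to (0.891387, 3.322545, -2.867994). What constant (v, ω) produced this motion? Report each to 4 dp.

Δθ = -2.867994 − -2.617994 = -0.250000
ω = Δθ/dt = -0.250000/1.0 = -0.2500
R = Δx/(sin θ' − sin θ) = -7.0000
v = R·ω = -7.0000·-0.2500 = 1.7500

v = 1.7500, ω = -0.2500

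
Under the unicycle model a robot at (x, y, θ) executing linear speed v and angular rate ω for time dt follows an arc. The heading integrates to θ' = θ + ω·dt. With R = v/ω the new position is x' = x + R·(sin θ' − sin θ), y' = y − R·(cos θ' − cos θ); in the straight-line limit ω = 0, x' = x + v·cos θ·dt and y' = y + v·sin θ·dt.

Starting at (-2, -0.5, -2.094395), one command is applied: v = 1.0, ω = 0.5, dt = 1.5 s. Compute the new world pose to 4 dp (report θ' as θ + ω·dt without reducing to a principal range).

(-2.2169, -1.9489, -1.3444)

θ' = -2.0944 + 0.5·1.5 = -1.3444
R = v/ω = 1.0/0.5 = 2.0000
x' = -2 + 2.0000·(sin -1.3444 − sin -2.0944) = -2.2169
y' = -0.5 − 2.0000·(cos -1.3444 − cos -2.0944) = -1.9489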